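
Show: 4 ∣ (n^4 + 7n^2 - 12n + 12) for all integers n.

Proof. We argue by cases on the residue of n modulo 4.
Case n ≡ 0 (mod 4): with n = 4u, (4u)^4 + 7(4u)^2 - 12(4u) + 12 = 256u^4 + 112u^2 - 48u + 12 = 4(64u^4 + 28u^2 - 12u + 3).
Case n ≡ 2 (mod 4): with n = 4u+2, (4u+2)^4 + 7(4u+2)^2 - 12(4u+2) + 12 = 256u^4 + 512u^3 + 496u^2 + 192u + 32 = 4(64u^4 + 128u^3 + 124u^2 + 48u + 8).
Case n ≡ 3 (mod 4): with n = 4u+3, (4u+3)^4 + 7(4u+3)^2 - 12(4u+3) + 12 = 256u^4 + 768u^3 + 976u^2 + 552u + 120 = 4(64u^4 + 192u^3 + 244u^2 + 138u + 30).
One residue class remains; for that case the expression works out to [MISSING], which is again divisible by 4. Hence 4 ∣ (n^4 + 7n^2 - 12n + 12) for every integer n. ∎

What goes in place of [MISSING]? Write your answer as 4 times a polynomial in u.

The residues treated are {0, 2, 3}, so the missing case is n ≡ 1 (mod 4); write n = 4u+1.
Then (4u+1)^4 + 7(4u+1)^2 - 12(4u+1) + 12 = 256u^4 + 256u^3 + 208u^2 + 24u + 8 = 4(64u^4 + 64u^3 + 52u^2 + 6u + 2).

4(64u^4 + 64u^3 + 52u^2 + 6u + 2)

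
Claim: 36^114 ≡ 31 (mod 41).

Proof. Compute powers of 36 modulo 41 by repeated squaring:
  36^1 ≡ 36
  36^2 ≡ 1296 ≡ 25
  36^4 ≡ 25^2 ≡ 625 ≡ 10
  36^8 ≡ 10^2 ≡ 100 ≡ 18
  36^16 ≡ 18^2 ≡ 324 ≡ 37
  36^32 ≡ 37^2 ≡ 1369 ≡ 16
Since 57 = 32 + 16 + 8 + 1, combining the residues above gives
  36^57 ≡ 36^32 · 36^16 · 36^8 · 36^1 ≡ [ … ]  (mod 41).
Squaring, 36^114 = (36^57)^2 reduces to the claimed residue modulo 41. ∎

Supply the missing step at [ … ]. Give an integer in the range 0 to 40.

20

Multiply the listed residues: 16 · 37 · 18 · 36 = 592 → 10656 → 383616.
Reducing modulo 41: 383616 = 9356·41 + 20, so 36^57 ≡ 20.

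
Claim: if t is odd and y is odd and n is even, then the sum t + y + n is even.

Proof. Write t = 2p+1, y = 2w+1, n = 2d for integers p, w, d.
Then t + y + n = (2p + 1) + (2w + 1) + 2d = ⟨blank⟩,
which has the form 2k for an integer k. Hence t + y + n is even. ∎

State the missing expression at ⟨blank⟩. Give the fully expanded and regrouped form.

(2p + 1) + (2w + 1) + 2d = 2d + 2p + 2w + 2
= 2(d + p + w + 1).
Since d + p + w + 1 is an integer, the sum is of the form 2k for an integer k.

2(d + p + w + 1)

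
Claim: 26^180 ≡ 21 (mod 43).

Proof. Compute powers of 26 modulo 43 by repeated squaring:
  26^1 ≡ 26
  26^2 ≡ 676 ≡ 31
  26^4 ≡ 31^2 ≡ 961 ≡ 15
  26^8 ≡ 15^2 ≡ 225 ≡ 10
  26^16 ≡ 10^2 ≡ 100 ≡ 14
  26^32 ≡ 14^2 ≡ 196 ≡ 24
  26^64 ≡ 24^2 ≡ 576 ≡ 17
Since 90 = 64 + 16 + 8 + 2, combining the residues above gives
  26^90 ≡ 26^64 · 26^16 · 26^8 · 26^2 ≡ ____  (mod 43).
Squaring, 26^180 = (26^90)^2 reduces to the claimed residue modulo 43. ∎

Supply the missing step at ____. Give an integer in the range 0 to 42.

35

26^64 · 26^16 · 26^8 · 26^2 ≡ 17 · 14 · 10 · 31 = 73780.
73780 mod 43 = 35, so 26^90 ≡ 35 (mod 43).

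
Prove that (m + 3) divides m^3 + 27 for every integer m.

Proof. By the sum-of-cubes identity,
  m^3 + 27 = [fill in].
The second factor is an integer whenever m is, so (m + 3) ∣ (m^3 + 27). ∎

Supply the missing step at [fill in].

(m + 3)(m^2 - 3m + 9)

a^3 + b^3 = (a + b)(a^2 - ab + b^2). With a = m, b = 3:
m^3 + 27 = (m + 3)(m^2 - 3m + 9).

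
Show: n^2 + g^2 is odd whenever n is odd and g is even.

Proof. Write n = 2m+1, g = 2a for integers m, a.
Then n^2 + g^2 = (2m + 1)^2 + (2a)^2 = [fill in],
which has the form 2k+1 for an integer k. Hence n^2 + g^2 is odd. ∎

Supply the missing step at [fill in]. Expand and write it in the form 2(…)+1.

2(2a^2 + 2m^2 + 2m) + 1

(2m + 1)^2 + (2a)^2 = 4a^2 + 4m^2 + 4m + 1
= 2(2a^2 + 2m^2 + 2m) + 1.
Since 2a^2 + 2m^2 + 2m is an integer, the sum of squares is of the form 2k+1 for an integer k.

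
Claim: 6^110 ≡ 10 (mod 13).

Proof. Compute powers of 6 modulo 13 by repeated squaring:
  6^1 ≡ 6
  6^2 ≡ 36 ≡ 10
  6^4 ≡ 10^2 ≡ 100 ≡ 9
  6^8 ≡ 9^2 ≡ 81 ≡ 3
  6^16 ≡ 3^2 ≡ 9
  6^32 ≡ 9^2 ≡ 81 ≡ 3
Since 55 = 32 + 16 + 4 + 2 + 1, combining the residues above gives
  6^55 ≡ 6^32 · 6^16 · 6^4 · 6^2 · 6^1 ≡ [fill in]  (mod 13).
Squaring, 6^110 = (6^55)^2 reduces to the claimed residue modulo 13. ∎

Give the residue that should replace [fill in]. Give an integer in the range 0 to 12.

7

Multiply the listed residues: 3 · 9 · 9 · 10 · 6 = 27 → 243 → 2430 → 14580.
Reducing modulo 13: 14580 = 1121·13 + 7, so 6^55 ≡ 7.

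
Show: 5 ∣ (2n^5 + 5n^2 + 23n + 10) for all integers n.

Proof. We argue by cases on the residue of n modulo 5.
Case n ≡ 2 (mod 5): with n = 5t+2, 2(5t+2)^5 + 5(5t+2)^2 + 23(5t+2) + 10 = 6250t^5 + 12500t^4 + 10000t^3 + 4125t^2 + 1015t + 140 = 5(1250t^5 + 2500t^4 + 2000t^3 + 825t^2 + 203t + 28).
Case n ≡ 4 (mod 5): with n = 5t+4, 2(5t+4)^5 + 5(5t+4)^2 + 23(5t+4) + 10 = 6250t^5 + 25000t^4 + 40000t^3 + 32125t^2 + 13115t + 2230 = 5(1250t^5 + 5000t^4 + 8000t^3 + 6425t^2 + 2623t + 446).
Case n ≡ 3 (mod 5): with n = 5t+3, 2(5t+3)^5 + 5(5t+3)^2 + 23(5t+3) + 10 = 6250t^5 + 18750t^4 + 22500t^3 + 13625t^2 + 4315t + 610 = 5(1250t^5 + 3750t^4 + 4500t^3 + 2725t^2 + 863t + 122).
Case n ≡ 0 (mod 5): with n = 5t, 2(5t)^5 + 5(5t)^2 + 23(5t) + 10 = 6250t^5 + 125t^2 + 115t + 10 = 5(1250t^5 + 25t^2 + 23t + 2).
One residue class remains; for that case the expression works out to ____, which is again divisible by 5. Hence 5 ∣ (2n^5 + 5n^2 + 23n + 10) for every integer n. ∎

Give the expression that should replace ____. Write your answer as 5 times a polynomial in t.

5(1250t^5 + 1250t^4 + 500t^3 + 125t^2 + 43t + 8)

Only n ≡ 1 (mod 5) is unaccounted for. Put n = 5t+1:
2(5t+1)^5 + 5(5t+1)^2 + 23(5t+1) + 10 expands to 6250t^5 + 6250t^4 + 2500t^3 + 625t^2 + 215t + 40,
and factoring out 5 leaves 5(1250t^5 + 1250t^4 + 500t^3 + 125t^2 + 43t + 8).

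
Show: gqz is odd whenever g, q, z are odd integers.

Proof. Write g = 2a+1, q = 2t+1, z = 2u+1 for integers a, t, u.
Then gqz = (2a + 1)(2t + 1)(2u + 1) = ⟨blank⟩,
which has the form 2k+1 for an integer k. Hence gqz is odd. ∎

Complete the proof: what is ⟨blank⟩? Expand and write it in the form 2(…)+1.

Expanding: (2a + 1)(2t + 1)(2u + 1) = 8atu + 4at + 4au + 2a + 4tu + 2t + 2u + 1.
Every term except the constant is even, so this is 2(4atu + 2at + 2au + a + 2tu + t + u) + 1,
and 4atu + 2at + 2au + a + 2tu + t + u ∈ ℤ gives the required form.

2(4atu + 2at + 2au + a + 2tu + t + u) + 1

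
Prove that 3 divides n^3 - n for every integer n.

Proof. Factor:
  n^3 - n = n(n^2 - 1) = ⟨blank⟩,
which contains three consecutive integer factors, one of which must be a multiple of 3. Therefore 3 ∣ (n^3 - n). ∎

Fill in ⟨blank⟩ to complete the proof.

(n - 1)n(n + 1)

n(n^2 - 1) = n(n - 1)(n + 1) = (n - 1)n(n + 1).
These three factors are consecutive integers, so their product is divisible by 3.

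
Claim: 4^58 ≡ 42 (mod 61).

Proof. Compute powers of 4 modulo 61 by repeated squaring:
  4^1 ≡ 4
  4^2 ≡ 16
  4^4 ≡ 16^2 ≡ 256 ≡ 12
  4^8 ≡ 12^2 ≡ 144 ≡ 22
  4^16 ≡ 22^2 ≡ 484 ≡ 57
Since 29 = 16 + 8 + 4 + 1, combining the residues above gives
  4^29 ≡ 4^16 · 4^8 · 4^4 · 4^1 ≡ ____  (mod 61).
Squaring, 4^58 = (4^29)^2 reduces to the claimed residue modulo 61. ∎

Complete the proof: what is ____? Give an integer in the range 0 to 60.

4^16 · 4^8 · 4^4 · 4^1 ≡ 57 · 22 · 12 · 4 = 60192.
60192 mod 61 = 46, so 4^29 ≡ 46 (mod 61).

46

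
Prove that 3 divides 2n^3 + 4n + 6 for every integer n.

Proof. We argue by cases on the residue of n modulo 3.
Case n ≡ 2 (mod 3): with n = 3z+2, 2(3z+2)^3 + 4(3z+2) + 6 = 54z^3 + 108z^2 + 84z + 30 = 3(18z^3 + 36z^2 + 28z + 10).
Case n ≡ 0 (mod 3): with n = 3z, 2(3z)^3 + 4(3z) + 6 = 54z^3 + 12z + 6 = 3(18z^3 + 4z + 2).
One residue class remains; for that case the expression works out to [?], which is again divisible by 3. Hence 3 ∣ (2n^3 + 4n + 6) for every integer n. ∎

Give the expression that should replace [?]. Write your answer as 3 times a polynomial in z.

Only n ≡ 1 (mod 3) is unaccounted for. Put n = 3z+1:
2(3z+1)^3 + 4(3z+1) + 6 expands to 54z^3 + 54z^2 + 30z + 12,
and factoring out 3 leaves 3(18z^3 + 18z^2 + 10z + 4).

3(18z^3 + 18z^2 + 10z + 4)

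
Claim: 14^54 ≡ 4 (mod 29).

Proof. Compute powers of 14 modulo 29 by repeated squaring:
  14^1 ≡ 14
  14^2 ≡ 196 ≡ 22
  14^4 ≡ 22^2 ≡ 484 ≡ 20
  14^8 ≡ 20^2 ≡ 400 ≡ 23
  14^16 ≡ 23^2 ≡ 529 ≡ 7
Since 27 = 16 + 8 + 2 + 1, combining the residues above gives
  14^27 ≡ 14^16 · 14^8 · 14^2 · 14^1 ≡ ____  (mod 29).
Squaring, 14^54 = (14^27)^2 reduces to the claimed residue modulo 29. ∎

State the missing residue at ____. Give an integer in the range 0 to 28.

14^16 · 14^8 · 14^2 · 14^1 ≡ 7 · 23 · 22 · 14 = 49588.
49588 mod 29 = 27, so 14^27 ≡ 27 (mod 29).

27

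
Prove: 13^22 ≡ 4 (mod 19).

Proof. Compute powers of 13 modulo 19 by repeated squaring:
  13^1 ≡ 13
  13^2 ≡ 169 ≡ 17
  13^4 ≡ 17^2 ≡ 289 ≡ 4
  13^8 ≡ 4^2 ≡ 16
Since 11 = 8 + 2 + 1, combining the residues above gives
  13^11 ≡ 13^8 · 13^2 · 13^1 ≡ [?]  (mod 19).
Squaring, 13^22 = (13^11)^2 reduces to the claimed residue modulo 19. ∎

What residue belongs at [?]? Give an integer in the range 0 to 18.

2

Multiply the listed residues: 16 · 17 · 13 = 272 → 3536.
Reducing modulo 19: 3536 = 186·19 + 2, so 13^11 ≡ 2.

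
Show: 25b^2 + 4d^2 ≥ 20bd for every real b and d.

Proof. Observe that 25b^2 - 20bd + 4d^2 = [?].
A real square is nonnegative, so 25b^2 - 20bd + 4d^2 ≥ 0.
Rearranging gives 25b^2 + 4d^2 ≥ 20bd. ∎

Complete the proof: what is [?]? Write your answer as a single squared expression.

25b^2 - 20bd + 4d^2 is a perfect-square trinomial: the outer terms are (5b)^2 and (2d)^2, and the cross term is -2·5b·2d.
So 25b^2 - 20bd + 4d^2 = (5b - 2d)^2 ≥ 0.

(5b - 2d)^2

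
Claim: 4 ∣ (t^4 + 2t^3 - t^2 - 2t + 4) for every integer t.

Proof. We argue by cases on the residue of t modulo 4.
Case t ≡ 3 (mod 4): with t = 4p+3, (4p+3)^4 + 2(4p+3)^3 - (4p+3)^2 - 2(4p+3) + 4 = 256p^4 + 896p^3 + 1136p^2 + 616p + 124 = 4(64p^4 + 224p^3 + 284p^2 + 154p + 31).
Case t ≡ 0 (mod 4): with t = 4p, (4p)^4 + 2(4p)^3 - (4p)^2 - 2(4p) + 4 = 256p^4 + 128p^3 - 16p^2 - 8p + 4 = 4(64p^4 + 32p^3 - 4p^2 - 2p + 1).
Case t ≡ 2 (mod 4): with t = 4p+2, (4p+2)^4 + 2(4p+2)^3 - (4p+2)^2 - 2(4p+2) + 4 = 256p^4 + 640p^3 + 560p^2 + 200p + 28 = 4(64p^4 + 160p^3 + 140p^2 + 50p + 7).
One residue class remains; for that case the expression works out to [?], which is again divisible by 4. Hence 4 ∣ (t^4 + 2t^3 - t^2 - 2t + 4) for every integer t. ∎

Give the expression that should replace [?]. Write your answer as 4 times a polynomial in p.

Only t ≡ 1 (mod 4) is unaccounted for. Put t = 4p+1:
(4p+1)^4 + 2(4p+1)^3 - (4p+1)^2 - 2(4p+1) + 4 expands to 256p^4 + 384p^3 + 176p^2 + 24p + 4,
and factoring out 4 leaves 4(64p^4 + 96p^3 + 44p^2 + 6p + 1).

4(64p^4 + 96p^3 + 44p^2 + 6p + 1)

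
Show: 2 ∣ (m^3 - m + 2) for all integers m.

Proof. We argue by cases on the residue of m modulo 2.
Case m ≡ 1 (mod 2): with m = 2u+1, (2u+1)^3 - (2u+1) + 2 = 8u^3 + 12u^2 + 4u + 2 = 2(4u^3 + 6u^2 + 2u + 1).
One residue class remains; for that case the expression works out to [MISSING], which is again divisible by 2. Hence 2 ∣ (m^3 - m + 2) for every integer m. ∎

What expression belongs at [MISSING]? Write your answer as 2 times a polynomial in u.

2(4u^3 - u + 1)

Only m ≡ 0 (mod 2) is unaccounted for. Put m = 2u:
(2u)^3 - (2u) + 2 expands to 8u^3 - 2u + 2,
and factoring out 2 leaves 2(4u^3 - u + 1).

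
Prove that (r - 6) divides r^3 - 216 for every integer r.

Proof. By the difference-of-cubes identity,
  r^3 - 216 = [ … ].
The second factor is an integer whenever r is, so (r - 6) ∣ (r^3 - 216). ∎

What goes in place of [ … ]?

Polynomial division of r^3 - 216 by r - 6 leaves remainder 0 and quotient r^2 + 6r + 36.
Hence r^3 - 216 = (r - 6)(r^2 + 6r + 36).

(r - 6)(r^2 + 6r + 36)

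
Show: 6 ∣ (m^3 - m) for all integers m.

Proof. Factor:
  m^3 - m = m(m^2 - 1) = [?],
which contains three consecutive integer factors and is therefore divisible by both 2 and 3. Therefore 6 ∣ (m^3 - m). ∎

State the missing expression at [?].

m(m^2 - 1) = m(m - 1)(m + 1) = (m - 1)m(m + 1).
These three factors are consecutive integers, so their product is divisible by 6.

(m - 1)m(m + 1)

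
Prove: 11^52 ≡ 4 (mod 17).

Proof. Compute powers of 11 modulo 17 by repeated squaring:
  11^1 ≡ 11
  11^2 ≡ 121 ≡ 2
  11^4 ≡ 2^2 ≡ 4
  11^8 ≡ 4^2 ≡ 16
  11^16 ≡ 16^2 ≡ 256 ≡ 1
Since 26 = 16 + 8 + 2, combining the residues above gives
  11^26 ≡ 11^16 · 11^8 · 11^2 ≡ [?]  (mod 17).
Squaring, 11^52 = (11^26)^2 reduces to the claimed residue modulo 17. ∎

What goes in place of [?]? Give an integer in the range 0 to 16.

11^16 · 11^8 · 11^2 ≡ 1 · 16 · 2 = 32.
32 mod 17 = 15, so 11^26 ≡ 15 (mod 17).

15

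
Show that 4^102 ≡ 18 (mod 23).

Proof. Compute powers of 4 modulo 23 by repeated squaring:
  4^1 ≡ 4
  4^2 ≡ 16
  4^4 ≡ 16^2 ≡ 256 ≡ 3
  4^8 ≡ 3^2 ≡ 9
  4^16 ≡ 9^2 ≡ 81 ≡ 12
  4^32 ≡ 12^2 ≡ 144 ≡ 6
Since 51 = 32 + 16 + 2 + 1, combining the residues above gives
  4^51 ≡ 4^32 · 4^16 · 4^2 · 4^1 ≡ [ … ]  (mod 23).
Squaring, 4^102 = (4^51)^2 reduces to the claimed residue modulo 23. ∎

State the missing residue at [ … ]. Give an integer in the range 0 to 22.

4^32 · 4^16 · 4^2 · 4^1 ≡ 6 · 12 · 16 · 4 = 4608.
4608 mod 23 = 8, so 4^51 ≡ 8 (mod 23).

8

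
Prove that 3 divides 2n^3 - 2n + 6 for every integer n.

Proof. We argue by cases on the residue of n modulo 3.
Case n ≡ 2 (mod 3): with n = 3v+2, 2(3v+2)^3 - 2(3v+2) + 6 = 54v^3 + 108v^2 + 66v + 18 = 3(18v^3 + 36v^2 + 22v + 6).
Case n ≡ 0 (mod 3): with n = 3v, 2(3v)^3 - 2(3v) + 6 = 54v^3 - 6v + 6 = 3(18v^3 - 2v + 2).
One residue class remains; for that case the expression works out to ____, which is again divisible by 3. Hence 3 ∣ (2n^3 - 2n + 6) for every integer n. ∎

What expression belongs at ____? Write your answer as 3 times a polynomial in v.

3(18v^3 + 18v^2 + 4v + 2)

Only n ≡ 1 (mod 3) is unaccounted for. Put n = 3v+1:
2(3v+1)^3 - 2(3v+1) + 6 expands to 54v^3 + 54v^2 + 12v + 6,
and factoring out 3 leaves 3(18v^3 + 18v^2 + 4v + 2).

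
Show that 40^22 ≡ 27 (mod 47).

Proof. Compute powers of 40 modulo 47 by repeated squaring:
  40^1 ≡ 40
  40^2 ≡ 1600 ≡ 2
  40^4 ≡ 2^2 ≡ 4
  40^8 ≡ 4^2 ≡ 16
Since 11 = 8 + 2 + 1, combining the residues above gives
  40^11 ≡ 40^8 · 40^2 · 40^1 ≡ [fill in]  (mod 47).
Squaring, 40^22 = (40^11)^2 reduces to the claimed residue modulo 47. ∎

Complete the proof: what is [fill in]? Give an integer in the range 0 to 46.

11

40^8 · 40^2 · 40^1 ≡ 16 · 2 · 40 = 1280.
1280 mod 47 = 11, so 40^11 ≡ 11 (mod 47).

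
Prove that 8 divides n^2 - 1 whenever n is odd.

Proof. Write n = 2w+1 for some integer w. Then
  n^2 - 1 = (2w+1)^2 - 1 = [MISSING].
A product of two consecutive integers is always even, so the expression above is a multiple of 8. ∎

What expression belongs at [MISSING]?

4w(w + 1)

(2w+1)^2 - 1 = 4w^2 + 4w + 1 - 1 = 4w^2 + 4w = 4w(w+1).
Since w and w+1 are consecutive, w(w+1) is even, and 4·(even) is a multiple of 8.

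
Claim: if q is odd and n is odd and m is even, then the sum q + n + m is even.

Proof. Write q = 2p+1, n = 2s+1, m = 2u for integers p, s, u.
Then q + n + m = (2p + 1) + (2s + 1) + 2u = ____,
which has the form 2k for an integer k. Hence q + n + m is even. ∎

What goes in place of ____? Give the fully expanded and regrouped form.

Expanding: (2p + 1) + (2s + 1) + 2u = 2p + 2s + 2u + 2.
Every term is even; pulling out the factor of 2 gives 2(p + s + u + 1).

2(p + s + u + 1)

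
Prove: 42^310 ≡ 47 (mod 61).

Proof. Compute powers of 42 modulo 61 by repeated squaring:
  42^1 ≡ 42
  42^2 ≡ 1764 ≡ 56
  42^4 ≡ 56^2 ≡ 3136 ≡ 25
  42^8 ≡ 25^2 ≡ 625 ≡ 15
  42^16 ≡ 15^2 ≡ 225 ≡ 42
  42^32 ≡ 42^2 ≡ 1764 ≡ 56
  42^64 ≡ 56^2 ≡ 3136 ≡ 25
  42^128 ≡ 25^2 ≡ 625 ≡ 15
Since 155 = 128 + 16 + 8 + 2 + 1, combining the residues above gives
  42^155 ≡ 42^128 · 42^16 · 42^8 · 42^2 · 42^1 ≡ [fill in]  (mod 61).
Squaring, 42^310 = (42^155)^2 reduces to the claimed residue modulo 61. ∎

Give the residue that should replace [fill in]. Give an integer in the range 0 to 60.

13

Multiply the listed residues: 15 · 42 · 15 · 56 · 42 = 630 → 9450 → 529200 → 22226400.
Reducing modulo 61: 22226400 = 364367·61 + 13, so 42^155 ≡ 13.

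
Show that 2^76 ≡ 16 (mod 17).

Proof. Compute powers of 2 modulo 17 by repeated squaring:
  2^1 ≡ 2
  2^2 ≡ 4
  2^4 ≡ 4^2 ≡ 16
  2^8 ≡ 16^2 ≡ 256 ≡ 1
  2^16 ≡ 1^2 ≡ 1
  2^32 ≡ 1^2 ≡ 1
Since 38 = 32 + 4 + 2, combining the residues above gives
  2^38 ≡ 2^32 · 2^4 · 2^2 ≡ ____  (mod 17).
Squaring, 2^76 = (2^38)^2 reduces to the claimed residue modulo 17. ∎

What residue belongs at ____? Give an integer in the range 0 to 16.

2^32 · 2^4 · 2^2 ≡ 1 · 16 · 4 = 64.
64 mod 17 = 13, so 2^38 ≡ 13 (mod 17).

13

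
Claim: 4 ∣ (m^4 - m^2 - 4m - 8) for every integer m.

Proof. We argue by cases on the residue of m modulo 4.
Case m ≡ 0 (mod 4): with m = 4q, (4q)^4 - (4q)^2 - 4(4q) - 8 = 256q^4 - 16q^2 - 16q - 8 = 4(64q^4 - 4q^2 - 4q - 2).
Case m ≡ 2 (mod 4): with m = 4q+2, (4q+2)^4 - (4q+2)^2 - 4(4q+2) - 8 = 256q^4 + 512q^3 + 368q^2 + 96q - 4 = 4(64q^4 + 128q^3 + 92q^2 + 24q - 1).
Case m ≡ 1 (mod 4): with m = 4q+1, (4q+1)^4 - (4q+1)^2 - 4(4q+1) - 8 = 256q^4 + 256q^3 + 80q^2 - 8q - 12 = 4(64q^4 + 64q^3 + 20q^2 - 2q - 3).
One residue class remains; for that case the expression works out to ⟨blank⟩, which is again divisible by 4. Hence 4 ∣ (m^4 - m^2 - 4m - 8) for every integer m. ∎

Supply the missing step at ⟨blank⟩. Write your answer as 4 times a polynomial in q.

4(64q^4 + 192q^3 + 212q^2 + 98q + 13)

Only m ≡ 3 (mod 4) is unaccounted for. Put m = 4q+3:
(4q+3)^4 - (4q+3)^2 - 4(4q+3) - 8 expands to 256q^4 + 768q^3 + 848q^2 + 392q + 52,
and factoring out 4 leaves 4(64q^4 + 192q^3 + 212q^2 + 98q + 13).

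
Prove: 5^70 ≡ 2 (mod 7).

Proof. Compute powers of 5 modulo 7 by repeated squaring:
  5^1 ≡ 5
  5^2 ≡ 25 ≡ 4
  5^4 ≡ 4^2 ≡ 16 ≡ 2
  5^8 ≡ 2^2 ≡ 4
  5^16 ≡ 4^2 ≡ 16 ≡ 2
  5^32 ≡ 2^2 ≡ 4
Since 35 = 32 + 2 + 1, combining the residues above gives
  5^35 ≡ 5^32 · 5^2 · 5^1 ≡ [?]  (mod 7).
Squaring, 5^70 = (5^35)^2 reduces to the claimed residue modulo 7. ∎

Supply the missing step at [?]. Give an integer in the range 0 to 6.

Multiply the listed residues: 4 · 4 · 5 = 16 → 80.
Reducing modulo 7: 80 = 11·7 + 3, so 5^35 ≡ 3.

3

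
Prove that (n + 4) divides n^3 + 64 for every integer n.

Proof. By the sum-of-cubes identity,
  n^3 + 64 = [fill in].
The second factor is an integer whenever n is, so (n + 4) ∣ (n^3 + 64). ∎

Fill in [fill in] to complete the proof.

a^3 + b^3 = (a + b)(a^2 - ab + b^2). With a = n, b = 4:
n^3 + 64 = (n + 4)(n^2 - 4n + 16).

(n + 4)(n^2 - 4n + 16)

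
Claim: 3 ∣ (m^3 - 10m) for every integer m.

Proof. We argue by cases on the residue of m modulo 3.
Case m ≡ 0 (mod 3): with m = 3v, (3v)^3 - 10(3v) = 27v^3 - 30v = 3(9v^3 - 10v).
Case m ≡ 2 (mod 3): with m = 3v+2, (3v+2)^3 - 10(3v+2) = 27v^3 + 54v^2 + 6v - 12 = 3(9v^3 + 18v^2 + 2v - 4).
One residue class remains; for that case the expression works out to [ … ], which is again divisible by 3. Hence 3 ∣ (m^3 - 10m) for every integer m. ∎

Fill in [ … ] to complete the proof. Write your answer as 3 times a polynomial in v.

The residues treated are {0, 2}, so the missing case is m ≡ 1 (mod 3); write m = 3v+1.
Then (3v+1)^3 - 10(3v+1) = 27v^3 + 27v^2 - 21v - 9 = 3(9v^3 + 9v^2 - 7v - 3).

3(9v^3 + 9v^2 - 7v - 3)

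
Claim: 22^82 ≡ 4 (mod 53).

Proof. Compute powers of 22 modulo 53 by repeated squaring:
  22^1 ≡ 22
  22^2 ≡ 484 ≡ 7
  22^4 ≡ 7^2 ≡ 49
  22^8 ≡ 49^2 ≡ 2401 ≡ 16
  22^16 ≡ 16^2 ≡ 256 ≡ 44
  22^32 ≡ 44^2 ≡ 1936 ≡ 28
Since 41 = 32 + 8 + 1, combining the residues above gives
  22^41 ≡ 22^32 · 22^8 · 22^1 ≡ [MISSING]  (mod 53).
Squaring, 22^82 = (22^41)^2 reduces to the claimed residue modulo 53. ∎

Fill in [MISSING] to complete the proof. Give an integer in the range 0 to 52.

51

22^32 · 22^8 · 22^1 ≡ 28 · 16 · 22 = 9856.
9856 mod 53 = 51, so 22^41 ≡ 51 (mod 53).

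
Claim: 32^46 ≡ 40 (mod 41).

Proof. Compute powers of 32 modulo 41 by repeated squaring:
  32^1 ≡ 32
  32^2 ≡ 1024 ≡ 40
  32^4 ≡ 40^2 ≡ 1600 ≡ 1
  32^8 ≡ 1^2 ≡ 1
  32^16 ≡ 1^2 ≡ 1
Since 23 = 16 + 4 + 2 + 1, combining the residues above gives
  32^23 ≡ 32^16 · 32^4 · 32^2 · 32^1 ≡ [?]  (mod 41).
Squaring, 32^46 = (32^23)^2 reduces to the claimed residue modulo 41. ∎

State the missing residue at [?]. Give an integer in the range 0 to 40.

32^16 · 32^4 · 32^2 · 32^1 ≡ 1 · 1 · 40 · 32 = 1280.
1280 mod 41 = 9, so 32^23 ≡ 9 (mod 41).

9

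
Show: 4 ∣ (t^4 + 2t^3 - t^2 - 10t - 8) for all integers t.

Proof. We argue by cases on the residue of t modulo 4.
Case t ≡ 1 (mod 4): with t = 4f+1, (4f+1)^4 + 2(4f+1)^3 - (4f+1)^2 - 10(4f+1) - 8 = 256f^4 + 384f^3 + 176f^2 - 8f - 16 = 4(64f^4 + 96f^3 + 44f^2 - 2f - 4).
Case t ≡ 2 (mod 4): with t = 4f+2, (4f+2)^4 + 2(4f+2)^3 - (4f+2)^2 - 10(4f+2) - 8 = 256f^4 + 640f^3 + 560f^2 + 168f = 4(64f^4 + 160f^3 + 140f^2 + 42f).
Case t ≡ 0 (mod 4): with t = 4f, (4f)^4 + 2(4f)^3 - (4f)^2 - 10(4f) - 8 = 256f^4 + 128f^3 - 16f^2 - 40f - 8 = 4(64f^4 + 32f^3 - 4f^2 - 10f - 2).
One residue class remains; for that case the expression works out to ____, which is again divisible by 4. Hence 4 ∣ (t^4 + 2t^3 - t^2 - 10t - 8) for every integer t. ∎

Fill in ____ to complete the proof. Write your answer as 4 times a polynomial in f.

Only t ≡ 3 (mod 4) is unaccounted for. Put t = 4f+3:
(4f+3)^4 + 2(4f+3)^3 - (4f+3)^2 - 10(4f+3) - 8 expands to 256f^4 + 896f^3 + 1136f^2 + 584f + 88,
and factoring out 4 leaves 4(64f^4 + 224f^3 + 284f^2 + 146f + 22).

4(64f^4 + 224f^3 + 284f^2 + 146f + 22)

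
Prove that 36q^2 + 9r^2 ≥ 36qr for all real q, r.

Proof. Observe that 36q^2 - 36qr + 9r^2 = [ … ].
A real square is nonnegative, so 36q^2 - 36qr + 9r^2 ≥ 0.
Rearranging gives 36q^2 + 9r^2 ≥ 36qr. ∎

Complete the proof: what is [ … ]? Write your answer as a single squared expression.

The leading and trailing coefficients are 6^2 and 3^2, and 36 = 2·6·3, so the trinomial is (6q - 3r)^2.
Hence 36q^2 - 36qr + 9r^2 ≥ 0.

(6q - 3r)^2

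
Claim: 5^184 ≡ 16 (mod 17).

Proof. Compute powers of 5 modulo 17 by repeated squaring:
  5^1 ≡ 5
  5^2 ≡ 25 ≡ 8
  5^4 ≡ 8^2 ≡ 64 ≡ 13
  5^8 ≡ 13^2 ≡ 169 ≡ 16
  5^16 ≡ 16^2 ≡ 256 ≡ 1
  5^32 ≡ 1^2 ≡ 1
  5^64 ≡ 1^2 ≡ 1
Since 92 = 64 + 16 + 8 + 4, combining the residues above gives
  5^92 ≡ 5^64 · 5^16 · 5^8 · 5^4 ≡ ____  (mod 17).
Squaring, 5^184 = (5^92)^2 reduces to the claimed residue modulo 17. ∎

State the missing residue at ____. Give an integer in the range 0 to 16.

4

5^64 · 5^16 · 5^8 · 5^4 ≡ 1 · 1 · 16 · 13 = 208.
208 mod 17 = 4, so 5^92 ≡ 4 (mod 17).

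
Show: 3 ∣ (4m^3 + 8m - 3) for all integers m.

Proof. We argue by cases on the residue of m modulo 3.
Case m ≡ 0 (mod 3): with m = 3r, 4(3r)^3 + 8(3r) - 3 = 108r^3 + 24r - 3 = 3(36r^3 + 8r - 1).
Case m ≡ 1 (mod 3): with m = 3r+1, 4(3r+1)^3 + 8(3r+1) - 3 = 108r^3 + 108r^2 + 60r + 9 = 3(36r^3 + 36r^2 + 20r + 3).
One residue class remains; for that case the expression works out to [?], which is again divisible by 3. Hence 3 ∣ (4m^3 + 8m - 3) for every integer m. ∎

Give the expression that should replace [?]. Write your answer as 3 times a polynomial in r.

Only m ≡ 2 (mod 3) is unaccounted for. Put m = 3r+2:
4(3r+2)^3 + 8(3r+2) - 3 expands to 108r^3 + 216r^2 + 168r + 45,
and factoring out 3 leaves 3(36r^3 + 72r^2 + 56r + 15).

3(36r^3 + 72r^2 + 56r + 15)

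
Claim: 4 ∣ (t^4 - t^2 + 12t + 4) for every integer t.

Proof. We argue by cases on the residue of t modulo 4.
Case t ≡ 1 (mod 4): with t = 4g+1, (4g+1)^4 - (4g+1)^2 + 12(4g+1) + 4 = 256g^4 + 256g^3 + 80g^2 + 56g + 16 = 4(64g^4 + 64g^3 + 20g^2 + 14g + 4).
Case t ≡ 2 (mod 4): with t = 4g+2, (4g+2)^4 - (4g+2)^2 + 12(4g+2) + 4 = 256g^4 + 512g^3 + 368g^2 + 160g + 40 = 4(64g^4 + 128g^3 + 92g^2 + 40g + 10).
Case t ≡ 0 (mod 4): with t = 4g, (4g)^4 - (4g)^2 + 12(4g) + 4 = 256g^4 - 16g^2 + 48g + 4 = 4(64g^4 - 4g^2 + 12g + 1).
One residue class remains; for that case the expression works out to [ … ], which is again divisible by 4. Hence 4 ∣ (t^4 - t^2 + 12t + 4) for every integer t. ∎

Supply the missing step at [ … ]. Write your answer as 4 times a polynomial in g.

The residues treated are {1, 2, 0}, so the missing case is t ≡ 3 (mod 4); write t = 4g+3.
Then (4g+3)^4 - (4g+3)^2 + 12(4g+3) + 4 = 256g^4 + 768g^3 + 848g^2 + 456g + 112 = 4(64g^4 + 192g^3 + 212g^2 + 114g + 28).

4(64g^4 + 192g^3 + 212g^2 + 114g + 28)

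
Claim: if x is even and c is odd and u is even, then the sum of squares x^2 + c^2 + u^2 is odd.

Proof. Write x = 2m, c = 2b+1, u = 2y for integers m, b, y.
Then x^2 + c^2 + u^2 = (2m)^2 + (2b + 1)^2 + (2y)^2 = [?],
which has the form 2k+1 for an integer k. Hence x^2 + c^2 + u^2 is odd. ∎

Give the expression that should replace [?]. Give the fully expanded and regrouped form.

(2m)^2 + (2b + 1)^2 + (2y)^2 = 4b^2 + 4b + 4m^2 + 4y^2 + 1
= 2(2b^2 + 2b + 2m^2 + 2y^2) + 1.
Since 2b^2 + 2b + 2m^2 + 2y^2 is an integer, the sum of squares is of the form 2k+1 for an integer k.

2(2b^2 + 2b + 2m^2 + 2y^2) + 1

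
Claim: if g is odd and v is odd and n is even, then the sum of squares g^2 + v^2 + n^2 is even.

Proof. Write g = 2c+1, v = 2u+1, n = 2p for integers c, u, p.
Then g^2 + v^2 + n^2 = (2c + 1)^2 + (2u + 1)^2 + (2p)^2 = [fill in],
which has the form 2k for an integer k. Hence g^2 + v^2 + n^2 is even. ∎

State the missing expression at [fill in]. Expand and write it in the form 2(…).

2(2c^2 + 2c + 2p^2 + 2u^2 + 2u + 1)

(2c + 1)^2 + (2u + 1)^2 + (2p)^2 = 4c^2 + 4c + 4p^2 + 4u^2 + 4u + 2
= 2(2c^2 + 2c + 2p^2 + 2u^2 + 2u + 1).
Since 2c^2 + 2c + 2p^2 + 2u^2 + 2u + 1 is an integer, the sum of squares is of the form 2k for an integer k.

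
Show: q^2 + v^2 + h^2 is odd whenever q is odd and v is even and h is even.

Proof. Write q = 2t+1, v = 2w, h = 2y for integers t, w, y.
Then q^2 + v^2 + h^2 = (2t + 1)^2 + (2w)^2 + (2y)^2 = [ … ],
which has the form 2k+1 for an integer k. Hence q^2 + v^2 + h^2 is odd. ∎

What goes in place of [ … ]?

Expanding: (2t + 1)^2 + (2w)^2 + (2y)^2 = 4t^2 + 4t + 4w^2 + 4y^2 + 1.
Every term except the constant is even, so this is 2(2t^2 + 2t + 2w^2 + 2y^2) + 1,
and 2t^2 + 2t + 2w^2 + 2y^2 ∈ ℤ gives the required form.

2(2t^2 + 2t + 2w^2 + 2y^2) + 1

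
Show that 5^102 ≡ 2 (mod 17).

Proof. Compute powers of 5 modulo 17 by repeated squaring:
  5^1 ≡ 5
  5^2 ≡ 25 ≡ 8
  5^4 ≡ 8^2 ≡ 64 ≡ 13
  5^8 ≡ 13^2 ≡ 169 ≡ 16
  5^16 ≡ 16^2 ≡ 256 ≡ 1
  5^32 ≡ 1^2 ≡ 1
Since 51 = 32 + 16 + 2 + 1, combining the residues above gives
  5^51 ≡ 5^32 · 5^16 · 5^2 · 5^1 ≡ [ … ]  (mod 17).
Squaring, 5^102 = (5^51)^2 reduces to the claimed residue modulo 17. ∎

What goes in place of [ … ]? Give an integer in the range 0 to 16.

6

Multiply the listed residues: 1 · 1 · 8 · 5 = 1 → 8 → 40.
Reducing modulo 17: 40 = 2·17 + 6, so 5^51 ≡ 6.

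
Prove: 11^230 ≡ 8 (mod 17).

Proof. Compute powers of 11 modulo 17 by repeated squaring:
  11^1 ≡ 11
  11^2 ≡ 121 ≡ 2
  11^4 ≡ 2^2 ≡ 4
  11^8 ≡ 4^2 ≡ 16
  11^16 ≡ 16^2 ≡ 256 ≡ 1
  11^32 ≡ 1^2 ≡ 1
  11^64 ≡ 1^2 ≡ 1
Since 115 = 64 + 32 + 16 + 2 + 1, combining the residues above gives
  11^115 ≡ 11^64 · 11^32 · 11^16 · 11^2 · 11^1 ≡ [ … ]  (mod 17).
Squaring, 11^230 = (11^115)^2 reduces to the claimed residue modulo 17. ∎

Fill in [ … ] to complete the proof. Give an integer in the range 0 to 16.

Multiply the listed residues: 1 · 1 · 1 · 2 · 11 = 1 → 1 → 2 → 22.
Reducing modulo 17: 22 = 1·17 + 5, so 11^115 ≡ 5.

5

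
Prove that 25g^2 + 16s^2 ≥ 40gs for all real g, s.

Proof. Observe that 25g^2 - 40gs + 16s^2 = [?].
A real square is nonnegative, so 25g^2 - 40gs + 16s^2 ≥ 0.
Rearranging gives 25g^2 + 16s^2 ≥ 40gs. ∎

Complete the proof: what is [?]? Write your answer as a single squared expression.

The leading and trailing coefficients are 5^2 and 4^2, and 40 = 2·5·4, so the trinomial is (5g - 4s)^2.
Hence 25g^2 - 40gs + 16s^2 ≥ 0.

(5g - 4s)^2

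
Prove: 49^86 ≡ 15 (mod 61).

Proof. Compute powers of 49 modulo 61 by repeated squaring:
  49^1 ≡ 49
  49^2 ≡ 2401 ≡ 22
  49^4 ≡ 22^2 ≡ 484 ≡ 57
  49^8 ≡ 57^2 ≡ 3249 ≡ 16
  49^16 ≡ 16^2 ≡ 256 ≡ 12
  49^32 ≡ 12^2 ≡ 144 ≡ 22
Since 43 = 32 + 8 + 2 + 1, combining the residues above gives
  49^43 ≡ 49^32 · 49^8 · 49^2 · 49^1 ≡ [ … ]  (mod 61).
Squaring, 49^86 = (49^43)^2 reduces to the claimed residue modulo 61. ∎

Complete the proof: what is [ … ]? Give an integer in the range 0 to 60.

36

49^32 · 49^8 · 49^2 · 49^1 ≡ 22 · 16 · 22 · 49 = 379456.
379456 mod 61 = 36, so 49^43 ≡ 36 (mod 61).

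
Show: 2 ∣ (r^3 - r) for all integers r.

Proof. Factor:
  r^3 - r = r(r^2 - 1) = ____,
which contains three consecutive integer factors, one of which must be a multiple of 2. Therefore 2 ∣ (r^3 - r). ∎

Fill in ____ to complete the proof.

r(r^2 - 1) = r(r - 1)(r + 1) = (r - 1)r(r + 1).
These three factors are consecutive integers, so their product is divisible by 2.

(r - 1)r(r + 1)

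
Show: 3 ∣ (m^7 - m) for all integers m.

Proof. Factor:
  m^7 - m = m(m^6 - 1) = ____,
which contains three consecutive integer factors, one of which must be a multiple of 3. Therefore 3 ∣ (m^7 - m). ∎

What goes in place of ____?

m^6 - 1 = (m^2 - 1)(m^4 + m^2 + 1), and m^2 - 1 = (m-1)(m+1).
So m(m^6 - 1) = (m - 1)m(m + 1)(m^4 + m^2 + 1).

(m - 1)m(m + 1)(m^4 + m^2 + 1)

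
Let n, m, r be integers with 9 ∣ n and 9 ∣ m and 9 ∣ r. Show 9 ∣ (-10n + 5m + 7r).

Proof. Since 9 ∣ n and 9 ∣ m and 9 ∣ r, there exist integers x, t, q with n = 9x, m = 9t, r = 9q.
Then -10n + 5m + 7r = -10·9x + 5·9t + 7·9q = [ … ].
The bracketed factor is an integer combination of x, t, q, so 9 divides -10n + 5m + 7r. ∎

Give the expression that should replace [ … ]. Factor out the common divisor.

Pull the common 9 out of every term: -10·9x + 5·9t + 7·9q = 9(7q + 5t - 10x).
7q + 5t - 10x is an integer, which exhibits the divisibility.

9(7q + 5t - 10x)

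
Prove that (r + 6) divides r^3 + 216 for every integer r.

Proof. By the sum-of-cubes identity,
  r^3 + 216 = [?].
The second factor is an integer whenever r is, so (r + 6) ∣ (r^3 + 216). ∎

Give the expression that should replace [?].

(r + 6)(r^2 - 6r + 36)

Polynomial division of r^3 + 216 by r + 6 leaves remainder 0 and quotient r^2 - 6r + 36.
Hence r^3 + 216 = (r + 6)(r^2 - 6r + 36).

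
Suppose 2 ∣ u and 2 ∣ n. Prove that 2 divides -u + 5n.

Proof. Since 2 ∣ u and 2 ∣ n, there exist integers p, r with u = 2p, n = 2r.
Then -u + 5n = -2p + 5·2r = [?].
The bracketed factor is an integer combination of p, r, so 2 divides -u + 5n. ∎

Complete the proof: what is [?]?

Each term has a factor of 2: -2p + 5·2r = 2·(-p + 5r).
Since -p + 5r is an integer, 2 ∣ (-u + 5n).

2(-p + 5r)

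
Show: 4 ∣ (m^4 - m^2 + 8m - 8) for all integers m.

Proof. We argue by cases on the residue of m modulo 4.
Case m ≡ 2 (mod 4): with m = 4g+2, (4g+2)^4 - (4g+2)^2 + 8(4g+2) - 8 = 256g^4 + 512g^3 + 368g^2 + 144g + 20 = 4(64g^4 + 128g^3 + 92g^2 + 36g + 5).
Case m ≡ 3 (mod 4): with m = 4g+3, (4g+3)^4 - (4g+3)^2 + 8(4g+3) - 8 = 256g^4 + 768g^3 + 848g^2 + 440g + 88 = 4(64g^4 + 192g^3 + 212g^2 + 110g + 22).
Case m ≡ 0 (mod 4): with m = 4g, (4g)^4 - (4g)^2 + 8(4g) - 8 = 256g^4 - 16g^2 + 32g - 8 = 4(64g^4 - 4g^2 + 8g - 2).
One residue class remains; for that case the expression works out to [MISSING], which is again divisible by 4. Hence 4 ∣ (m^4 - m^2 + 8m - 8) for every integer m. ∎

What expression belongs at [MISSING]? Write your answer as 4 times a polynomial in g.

4(64g^4 + 64g^3 + 20g^2 + 10g)

Only m ≡ 1 (mod 4) is unaccounted for. Put m = 4g+1:
(4g+1)^4 - (4g+1)^2 + 8(4g+1) - 8 expands to 256g^4 + 256g^3 + 80g^2 + 40g,
and factoring out 4 leaves 4(64g^4 + 64g^3 + 20g^2 + 10g).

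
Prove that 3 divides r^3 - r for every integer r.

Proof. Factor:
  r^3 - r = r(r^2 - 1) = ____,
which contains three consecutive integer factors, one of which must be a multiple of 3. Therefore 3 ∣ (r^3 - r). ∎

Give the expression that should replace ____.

r(r^2 - 1) = r(r - 1)(r + 1) = (r - 1)r(r + 1).
These three factors are consecutive integers, so their product is divisible by 3.

(r - 1)r(r + 1)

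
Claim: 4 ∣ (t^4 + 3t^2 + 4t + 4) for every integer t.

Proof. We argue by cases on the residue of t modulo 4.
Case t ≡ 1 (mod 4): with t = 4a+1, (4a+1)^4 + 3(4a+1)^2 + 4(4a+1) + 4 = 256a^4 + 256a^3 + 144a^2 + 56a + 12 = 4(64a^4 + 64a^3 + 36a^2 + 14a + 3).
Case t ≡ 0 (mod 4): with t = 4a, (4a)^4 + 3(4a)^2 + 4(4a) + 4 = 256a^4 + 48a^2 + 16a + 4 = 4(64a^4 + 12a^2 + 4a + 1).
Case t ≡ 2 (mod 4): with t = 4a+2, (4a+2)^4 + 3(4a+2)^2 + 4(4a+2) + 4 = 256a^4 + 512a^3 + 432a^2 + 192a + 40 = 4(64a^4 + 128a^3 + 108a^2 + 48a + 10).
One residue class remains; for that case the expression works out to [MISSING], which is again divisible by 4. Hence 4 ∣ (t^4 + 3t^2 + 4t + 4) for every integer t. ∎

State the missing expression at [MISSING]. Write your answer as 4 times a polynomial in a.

4(64a^4 + 192a^3 + 228a^2 + 130a + 31)

Only t ≡ 3 (mod 4) is unaccounted for. Put t = 4a+3:
(4a+3)^4 + 3(4a+3)^2 + 4(4a+3) + 4 expands to 256a^4 + 768a^3 + 912a^2 + 520a + 124,
and factoring out 4 leaves 4(64a^4 + 192a^3 + 228a^2 + 130a + 31).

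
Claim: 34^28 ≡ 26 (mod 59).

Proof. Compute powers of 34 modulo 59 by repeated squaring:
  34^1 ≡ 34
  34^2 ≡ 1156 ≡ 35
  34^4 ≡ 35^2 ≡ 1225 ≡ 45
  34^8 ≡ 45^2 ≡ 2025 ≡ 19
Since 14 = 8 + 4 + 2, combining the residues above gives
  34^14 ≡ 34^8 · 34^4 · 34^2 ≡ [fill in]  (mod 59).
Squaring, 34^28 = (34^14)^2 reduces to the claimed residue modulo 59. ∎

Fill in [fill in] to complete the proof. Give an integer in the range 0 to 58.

12

Multiply the listed residues: 19 · 45 · 35 = 855 → 29925.
Reducing modulo 59: 29925 = 507·59 + 12, so 34^14 ≡ 12.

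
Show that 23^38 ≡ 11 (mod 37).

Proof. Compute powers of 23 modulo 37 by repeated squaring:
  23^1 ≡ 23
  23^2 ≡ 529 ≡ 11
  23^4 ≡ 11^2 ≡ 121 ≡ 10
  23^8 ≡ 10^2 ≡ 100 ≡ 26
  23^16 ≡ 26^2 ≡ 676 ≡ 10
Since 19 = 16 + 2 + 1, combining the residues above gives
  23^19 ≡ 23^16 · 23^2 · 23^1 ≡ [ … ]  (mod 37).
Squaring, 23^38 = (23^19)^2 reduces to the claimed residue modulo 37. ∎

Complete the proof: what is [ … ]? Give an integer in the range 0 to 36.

23^16 · 23^2 · 23^1 ≡ 10 · 11 · 23 = 2530.
2530 mod 37 = 14, so 23^19 ≡ 14 (mod 37).

14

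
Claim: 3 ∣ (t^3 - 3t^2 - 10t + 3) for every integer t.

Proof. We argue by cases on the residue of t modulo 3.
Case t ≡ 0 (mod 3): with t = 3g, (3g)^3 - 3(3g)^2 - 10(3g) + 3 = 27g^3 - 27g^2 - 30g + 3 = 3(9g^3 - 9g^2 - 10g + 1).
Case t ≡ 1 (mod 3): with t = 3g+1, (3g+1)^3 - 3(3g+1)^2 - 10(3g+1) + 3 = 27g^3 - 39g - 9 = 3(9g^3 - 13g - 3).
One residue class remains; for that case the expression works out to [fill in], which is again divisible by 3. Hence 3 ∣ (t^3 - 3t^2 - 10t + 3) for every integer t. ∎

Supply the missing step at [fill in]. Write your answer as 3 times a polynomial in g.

3(9g^3 + 9g^2 - 10g - 7)

The residues treated are {0, 1}, so the missing case is t ≡ 2 (mod 3); write t = 3g+2.
Then (3g+2)^3 - 3(3g+2)^2 - 10(3g+2) + 3 = 27g^3 + 27g^2 - 30g - 21 = 3(9g^3 + 9g^2 - 10g - 7).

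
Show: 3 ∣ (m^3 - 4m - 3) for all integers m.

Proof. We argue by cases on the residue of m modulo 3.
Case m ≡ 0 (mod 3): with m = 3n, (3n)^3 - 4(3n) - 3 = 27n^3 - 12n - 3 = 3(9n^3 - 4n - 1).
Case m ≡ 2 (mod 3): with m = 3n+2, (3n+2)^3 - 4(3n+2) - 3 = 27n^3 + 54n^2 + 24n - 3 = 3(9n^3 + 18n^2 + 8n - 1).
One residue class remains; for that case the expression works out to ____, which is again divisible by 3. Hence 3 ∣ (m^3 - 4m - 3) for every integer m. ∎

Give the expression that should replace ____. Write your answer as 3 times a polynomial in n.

3(9n^3 + 9n^2 - n - 2)

Only m ≡ 1 (mod 3) is unaccounted for. Put m = 3n+1:
(3n+1)^3 - 4(3n+1) - 3 expands to 27n^3 + 27n^2 - 3n - 6,
and factoring out 3 leaves 3(9n^3 + 9n^2 - n - 2).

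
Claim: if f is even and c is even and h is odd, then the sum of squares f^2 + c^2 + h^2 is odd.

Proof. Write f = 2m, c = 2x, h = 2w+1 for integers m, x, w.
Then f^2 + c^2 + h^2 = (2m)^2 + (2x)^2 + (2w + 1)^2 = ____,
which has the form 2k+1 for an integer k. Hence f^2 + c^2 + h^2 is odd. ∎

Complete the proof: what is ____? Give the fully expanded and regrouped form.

(2m)^2 + (2x)^2 + (2w + 1)^2 = 4m^2 + 4w^2 + 4w + 4x^2 + 1
= 2(2m^2 + 2w^2 + 2w + 2x^2) + 1.
Since 2m^2 + 2w^2 + 2w + 2x^2 is an integer, the sum of squares is of the form 2k+1 for an integer k.

2(2m^2 + 2w^2 + 2w + 2x^2) + 1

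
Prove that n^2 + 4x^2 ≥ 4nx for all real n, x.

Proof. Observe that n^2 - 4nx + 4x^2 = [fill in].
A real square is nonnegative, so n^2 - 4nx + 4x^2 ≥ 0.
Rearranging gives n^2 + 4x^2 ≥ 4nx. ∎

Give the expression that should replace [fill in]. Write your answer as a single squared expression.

n^2 - 4nx + 4x^2 is a perfect-square trinomial: the outer terms are (n)^2 and (2x)^2, and the cross term is -2·n·2x.
So n^2 - 4nx + 4x^2 = (n - 2x)^2 ≥ 0.

(n - 2x)^2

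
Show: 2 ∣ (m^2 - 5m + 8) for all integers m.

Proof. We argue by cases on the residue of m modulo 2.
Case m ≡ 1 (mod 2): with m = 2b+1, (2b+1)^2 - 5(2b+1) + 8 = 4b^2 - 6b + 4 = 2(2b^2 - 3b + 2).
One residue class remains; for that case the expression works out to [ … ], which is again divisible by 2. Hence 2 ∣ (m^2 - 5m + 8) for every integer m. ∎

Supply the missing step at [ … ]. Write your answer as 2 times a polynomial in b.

Only m ≡ 0 (mod 2) is unaccounted for. Put m = 2b:
(2b)^2 - 5(2b) + 8 expands to 4b^2 - 10b + 8,
and factoring out 2 leaves 2(2b^2 - 5b + 4).

2(2b^2 - 5b + 4)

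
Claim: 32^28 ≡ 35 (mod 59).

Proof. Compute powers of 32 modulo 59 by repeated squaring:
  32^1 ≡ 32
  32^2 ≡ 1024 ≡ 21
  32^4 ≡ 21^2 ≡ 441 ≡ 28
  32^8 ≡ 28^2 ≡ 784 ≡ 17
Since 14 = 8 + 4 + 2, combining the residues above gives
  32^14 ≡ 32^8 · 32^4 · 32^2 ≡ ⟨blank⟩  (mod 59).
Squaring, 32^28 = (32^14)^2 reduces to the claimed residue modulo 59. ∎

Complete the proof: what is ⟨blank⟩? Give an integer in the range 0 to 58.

Multiply the listed residues: 17 · 28 · 21 = 476 → 9996.
Reducing modulo 59: 9996 = 169·59 + 25, so 32^14 ≡ 25.

25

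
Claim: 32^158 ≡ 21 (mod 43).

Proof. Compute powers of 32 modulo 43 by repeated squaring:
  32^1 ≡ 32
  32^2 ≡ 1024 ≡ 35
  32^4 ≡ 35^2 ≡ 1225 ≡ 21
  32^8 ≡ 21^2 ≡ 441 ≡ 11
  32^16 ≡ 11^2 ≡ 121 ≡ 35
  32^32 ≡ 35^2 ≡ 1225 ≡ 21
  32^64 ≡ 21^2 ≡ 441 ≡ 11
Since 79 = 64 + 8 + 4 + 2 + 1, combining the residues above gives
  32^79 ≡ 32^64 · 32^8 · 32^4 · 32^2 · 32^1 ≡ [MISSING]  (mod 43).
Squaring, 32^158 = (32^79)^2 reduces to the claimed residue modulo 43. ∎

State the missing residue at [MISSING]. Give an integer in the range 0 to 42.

32^64 · 32^8 · 32^4 · 32^2 · 32^1 ≡ 11 · 11 · 21 · 35 · 32 = 2845920.
2845920 mod 43 = 8, so 32^79 ≡ 8 (mod 43).

8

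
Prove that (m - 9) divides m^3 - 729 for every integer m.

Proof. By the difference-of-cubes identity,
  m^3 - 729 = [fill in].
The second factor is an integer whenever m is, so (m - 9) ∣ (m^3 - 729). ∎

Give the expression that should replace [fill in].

a^3 - b^3 = (a - b)(a^2 + ab + b^2). With a = m, b = 9:
m^3 - 729 = (m - 9)(m^2 + 9m + 81).

(m - 9)(m^2 + 9m + 81)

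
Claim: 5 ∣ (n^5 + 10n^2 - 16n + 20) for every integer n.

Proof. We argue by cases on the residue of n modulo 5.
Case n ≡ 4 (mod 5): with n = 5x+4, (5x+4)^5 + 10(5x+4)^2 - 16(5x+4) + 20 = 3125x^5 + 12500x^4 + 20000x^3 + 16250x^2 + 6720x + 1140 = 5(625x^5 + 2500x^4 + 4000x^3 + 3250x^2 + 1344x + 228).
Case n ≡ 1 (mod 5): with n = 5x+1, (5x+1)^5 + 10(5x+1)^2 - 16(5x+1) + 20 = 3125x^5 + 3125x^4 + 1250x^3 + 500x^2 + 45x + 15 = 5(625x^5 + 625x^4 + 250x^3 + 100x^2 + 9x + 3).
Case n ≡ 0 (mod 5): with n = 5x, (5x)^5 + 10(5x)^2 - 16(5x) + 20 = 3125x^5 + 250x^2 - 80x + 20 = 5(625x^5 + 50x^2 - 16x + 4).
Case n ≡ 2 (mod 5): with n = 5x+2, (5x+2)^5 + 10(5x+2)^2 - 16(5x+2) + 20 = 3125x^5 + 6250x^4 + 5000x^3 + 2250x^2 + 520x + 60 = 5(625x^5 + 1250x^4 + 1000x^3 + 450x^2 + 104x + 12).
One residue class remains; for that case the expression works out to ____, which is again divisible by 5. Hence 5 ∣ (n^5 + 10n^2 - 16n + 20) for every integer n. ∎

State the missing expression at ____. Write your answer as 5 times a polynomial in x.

5(625x^5 + 1875x^4 + 2250x^3 + 1400x^2 + 449x + 61)

The residues treated are {4, 1, 0, 2}, so the missing case is n ≡ 3 (mod 5); write n = 5x+3.
Then (5x+3)^5 + 10(5x+3)^2 - 16(5x+3) + 20 = 3125x^5 + 9375x^4 + 11250x^3 + 7000x^2 + 2245x + 305 = 5(625x^5 + 1875x^4 + 2250x^3 + 1400x^2 + 449x + 61).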